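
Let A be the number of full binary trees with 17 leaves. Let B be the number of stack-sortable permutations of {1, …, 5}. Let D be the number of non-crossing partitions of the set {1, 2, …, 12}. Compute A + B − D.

Full binary trees with 17 leaves have 17−1 = 16 internal nodes, so there are C_16 of them. So A = C_16 = 35357670.
By Knuth's characterisation, the stack-sortable permutations of length 5 are the 231-avoiders, numbering C_5. So B = C_5 = 42.
The non-crossing partitions of [12] form a lattice of size C_12. So D = C_12 = 208012.
A + B − D = 35357670 + 42 − 208012 = 35149700.

35149700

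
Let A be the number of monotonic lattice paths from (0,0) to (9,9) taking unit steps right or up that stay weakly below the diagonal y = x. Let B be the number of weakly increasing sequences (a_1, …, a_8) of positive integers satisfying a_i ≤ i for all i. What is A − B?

Monotone paths in an n×n grid that stay weakly below the diagonal are counted by C_n; here n = 9. So A = C_9 = 4862.
Weakly increasing sequences with a_i ≤ i biject with Dyck paths of semilength 8, so there are C_8. So B = C_8 = 1430.
A − B = 4862 − 1430 = 3432.

3432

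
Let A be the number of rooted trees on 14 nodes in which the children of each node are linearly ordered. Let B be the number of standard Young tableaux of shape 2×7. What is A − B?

742471

A rooted plane tree on 14 nodes has 13 edges, and such trees are counted by C_13. So A = C_13 = 742900.
Standard Young tableaux of shape 2×n are counted by C_n; here n = 7. So B = C_7 = 429.
A − B = 742900 − 429 = 742471.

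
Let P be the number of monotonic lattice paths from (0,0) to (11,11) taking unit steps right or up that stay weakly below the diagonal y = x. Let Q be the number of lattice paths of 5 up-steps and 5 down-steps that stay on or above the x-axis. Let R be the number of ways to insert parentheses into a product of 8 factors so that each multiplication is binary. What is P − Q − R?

58315

Sub-diagonal monotone paths from (0,0) to (11,11) biject with Dyck paths of semilength 11, giving C_11. So P = C_11 = 58786.
A Dyck path with 5 up-steps and 5 down-steps has semilength 5, so there are C_5 of them. So Q = C_5 = 42.
Parenthesizations of m factors correspond to full binary trees with m leaves, counted by C_{m−1}; m = 8 gives C_7. So R = C_7 = 429.
P − Q − R = 58786 − 42 − 429 = 58315.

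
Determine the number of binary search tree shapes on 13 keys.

Rooted binary trees with 13 nodes (each child slot possibly empty) number C_13.
C_13 = C_12 · 2(2·12+1)/(12+2) = 208012 · 50/14 = 742900.

742900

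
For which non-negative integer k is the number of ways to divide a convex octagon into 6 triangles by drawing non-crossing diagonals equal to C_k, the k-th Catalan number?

A convex 8-gon is triangulated into 6 triangles, and the number of such triangulations is the Catalan number C_{8−2} = C_6.

6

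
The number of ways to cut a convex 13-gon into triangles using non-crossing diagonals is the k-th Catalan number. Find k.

Triangulations of a convex m-gon are counted by C_{m−2}; with m = 13 this is C_11.

11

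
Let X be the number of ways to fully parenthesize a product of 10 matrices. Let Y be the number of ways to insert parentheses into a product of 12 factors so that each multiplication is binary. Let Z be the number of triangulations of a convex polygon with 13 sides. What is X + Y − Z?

4862

Bracketing 10 factors into binary products is counted by C_{10−1} = C_9. So X = C_9 = 4862.
Bracketing 12 factors into binary products is counted by C_{12−1} = C_11. So Y = C_11 = 58786.
Triangulations of a convex m-gon are counted by C_{m−2}; with m = 13 this is C_11. So Z = C_11 = 58786.
X + Y − Z = 4862 + 58786 − 58786 = 4862.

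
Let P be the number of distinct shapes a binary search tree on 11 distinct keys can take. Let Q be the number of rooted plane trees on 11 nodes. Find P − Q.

There are C_n binary search tree shapes on n keys; with n = 11 that is C_11. So P = C_11 = 58786.
Rooted ordered (plane) trees on m nodes have m−1 edges and are counted by C_{m−1}; m = 11 gives C_10. So Q = C_10 = 16796.
P − Q = 58786 − 16796 = 41990.

41990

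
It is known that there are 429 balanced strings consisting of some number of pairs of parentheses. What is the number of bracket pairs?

7

Balanced strings of n bracket-pairs are counted by C_n. Since C_7 = 429, the index is 7.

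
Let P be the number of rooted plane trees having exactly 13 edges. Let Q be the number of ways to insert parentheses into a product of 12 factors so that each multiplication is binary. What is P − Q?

684114

Rooted ordered trees with n edges are counted by C_n; here n = 13. So P = C_13 = 742900.
Bracketing 12 factors into binary products is counted by C_{12−1} = C_11. So Q = C_11 = 58786.
P − Q = 742900 − 58786 = 684114.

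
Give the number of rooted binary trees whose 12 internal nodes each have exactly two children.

Full binary trees with n internal nodes are counted by C_n; here n = 12.
C_12 = C(24,12)/13 = 2704156/13 = 208012.

208012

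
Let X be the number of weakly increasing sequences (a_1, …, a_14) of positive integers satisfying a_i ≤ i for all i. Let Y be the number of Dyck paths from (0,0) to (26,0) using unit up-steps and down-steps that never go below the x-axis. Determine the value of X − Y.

Weakly increasing sequences with a_i ≤ i biject with Dyck paths of semilength 14, so there are C_14. So X = C_14 = 2674440.
Paths of 13 up- and 13 down-steps that never dip below the axis are Dyck paths; their count is C_13. So Y = C_13 = 742900.
X − Y = 2674440 − 742900 = 1931540.

1931540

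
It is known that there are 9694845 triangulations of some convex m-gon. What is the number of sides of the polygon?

17

Triangulations of a convex m-gon are counted by C_{m−2}; 9694845 = C_15.
So m − 2 = 15, giving m = 17 sides.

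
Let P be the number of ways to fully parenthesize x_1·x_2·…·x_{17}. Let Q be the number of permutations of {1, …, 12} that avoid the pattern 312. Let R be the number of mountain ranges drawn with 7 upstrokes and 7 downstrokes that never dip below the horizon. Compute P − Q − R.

35149229

Parenthesizations of m factors correspond to full binary trees with m leaves, counted by C_{m−1}; m = 17 gives C_16. So P = C_16 = 35357670.
For any fixed pattern of length 3, the pattern-avoiding permutations of [12] number C_12. So Q = C_12 = 208012.
Paths of 7 up- and 7 down-steps that never dip below the axis are Dyck paths; their count is C_7. So R = C_7 = 429.
P − Q − R = 35357670 − 208012 − 429 = 35149229.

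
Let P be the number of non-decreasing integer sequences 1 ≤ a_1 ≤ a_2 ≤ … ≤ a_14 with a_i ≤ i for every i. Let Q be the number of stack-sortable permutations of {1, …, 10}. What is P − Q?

Such sub-staircase sequences of length n are counted by C_n; here n = 14. So P = C_14 = 2674440.
Stack-sortable permutations are exactly the 231-avoiding ones, counted by C_n; here n = 10. So Q = C_10 = 16796.
P − Q = 2674440 − 16796 = 2657644.

2657644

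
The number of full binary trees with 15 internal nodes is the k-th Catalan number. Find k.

15

The number of full binary trees on 15 internal nodes is the Catalan number C_15.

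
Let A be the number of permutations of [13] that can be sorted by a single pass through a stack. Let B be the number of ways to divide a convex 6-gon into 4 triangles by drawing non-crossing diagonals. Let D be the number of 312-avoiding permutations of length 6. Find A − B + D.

743018

By Knuth's characterisation, the stack-sortable permutations of length 13 are the 231-avoiders, numbering C_13. So A = C_13 = 742900.
A convex 6-gon is triangulated into 4 triangles, and the number of such triangulations is the Catalan number C_{6−2} = C_4. So B = C_4 = 14.
For any fixed pattern of length 3, the pattern-avoiding permutations of [6] number C_6. So D = C_6 = 132.
A − B + D = 742900 − 14 + 132 = 743018.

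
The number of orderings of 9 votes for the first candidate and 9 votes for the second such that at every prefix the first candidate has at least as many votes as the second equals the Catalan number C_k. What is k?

9

Ballot sequences with n votes each where one side never trails are Dyck words, counted by C_n; here n = 9.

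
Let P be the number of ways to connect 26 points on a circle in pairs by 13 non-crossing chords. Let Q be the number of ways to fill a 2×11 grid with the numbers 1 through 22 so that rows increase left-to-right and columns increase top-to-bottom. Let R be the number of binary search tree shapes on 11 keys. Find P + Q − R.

742900

Non-crossing perfect matchings of 2n points on a circle are counted by C_n; with 26 points, n = 13. So P = C_13 = 742900.
By the hook-length formula (or a Dyck-path bijection), SYT of shape 2×11 number C_11. So Q = C_11 = 58786.
Rooted binary trees with 11 nodes (each child slot possibly empty) number C_11. So R = C_11 = 58786.
P + Q − R = 742900 + 58786 − 58786 = 742900.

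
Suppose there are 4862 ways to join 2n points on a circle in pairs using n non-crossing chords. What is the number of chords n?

Non-crossing pairings of 2n points on a circle are counted by C_n, and C_9 = 4862.

9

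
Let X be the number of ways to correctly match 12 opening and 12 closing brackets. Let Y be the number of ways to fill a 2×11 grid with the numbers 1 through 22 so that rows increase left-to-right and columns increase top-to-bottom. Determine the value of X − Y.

A balanced arrangement of 12 bracket pairs is a Dyck word of semilength 12, so the count is C_12. So X = C_12 = 208012.
By the hook-length formula (or a Dyck-path bijection), SYT of shape 2×11 number C_11. So Y = C_11 = 58786.
X − Y = 208012 − 58786 = 149226.

149226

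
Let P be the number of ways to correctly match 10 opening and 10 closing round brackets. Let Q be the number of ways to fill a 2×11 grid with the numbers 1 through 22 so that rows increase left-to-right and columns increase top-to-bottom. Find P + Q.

75582

Balanced strings of n pairs of brackets are counted by C_n; here n = 10. So P = C_10 = 16796.
Standard Young tableaux of shape 2×n are counted by C_n; here n = 11. So Q = C_11 = 58786.
P + Q = 16796 + 58786 = 75582.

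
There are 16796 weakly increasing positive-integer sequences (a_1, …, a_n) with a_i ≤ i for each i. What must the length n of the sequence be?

Such sub-staircase sequences of length n are counted by C_n; 16796 = C_10.

10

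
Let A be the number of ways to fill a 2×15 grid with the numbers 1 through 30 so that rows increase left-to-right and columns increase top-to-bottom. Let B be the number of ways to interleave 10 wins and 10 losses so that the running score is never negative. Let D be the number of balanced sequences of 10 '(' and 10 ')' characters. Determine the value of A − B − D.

Standard Young tableaux of shape 2×n are counted by C_n; here n = 15. So A = C_15 = 9694845.
Reading a vote for the leader as '(' and for the other as ')' turns such a sequence into a balanced string of 10 pairs, so the count is C_10. So B = C_10 = 16796.
Balanced strings of n pairs of brackets are counted by C_n; here n = 10. So D = C_10 = 16796.
A − B − D = 9694845 − 16796 − 16796 = 9661253.

9661253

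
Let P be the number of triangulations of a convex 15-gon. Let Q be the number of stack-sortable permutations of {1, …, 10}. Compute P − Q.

The number of triangulations of a 15-gon is the Catalan number C_13 (index = sides − 2). So P = C_13 = 742900.
Stack-sortable permutations are exactly the 231-avoiding ones, counted by C_n; here n = 10. So Q = C_10 = 16796.
P − Q = 742900 − 16796 = 726104.

726104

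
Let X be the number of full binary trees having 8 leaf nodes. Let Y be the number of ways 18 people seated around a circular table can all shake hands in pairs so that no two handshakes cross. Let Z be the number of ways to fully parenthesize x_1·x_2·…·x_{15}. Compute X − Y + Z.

2670007

Full binary trees with 8 leaves have 8−1 = 7 internal nodes, so there are C_7 of them. So X = C_7 = 429.
Non-crossing handshake pairings of 2n people are counted by C_n; 18 people gives n = 9. So Y = C_9 = 4862.
Parenthesizations of m factors correspond to full binary trees with m leaves, counted by C_{m−1}; m = 15 gives C_14. So Z = C_14 = 2674440.
X − Y + Z = 429 − 4862 + 2674440 = 2670007.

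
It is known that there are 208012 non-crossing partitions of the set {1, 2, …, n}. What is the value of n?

12

Non-crossing partitions of [n] are counted by C_n. The Catalan number equal to 208012 is C_12.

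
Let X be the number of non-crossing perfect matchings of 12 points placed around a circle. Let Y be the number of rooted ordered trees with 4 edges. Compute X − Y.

Pairing 12 circle points by 6 non-crossing chords gives C_6 matchings. So X = C_6 = 132.
A rooted plane tree with 4 edges has 5 nodes, and the count is C_4. So Y = C_4 = 14.
X − Y = 132 − 14 = 118.

118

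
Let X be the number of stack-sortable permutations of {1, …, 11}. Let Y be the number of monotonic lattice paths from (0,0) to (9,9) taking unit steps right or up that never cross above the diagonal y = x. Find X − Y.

Stack-sortable permutations are exactly the 231-avoiding ones, counted by C_n; here n = 11. So X = C_11 = 58786.
Monotone paths in an n×n grid that stay weakly below the diagonal are counted by C_n; here n = 9. So Y = C_9 = 4862.
X − Y = 58786 − 4862 = 53924.

53924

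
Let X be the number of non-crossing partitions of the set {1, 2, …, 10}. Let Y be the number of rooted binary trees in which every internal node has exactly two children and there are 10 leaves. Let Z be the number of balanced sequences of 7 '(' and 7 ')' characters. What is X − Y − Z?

11505

The non-crossing partitions of [10] form a lattice of size C_10. So X = C_10 = 16796.
A full binary tree with L leaves has L−1 internal nodes and is counted by C_{L−1}; L = 10 gives C_9. So Y = C_9 = 4862.
Balanced strings of n pairs of brackets are counted by C_n; here n = 7. So Z = C_7 = 429.
X − Y − Z = 16796 − 4862 − 429 = 11505.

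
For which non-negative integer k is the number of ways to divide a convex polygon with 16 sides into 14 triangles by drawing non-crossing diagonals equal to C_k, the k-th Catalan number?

14

Triangulations of a convex m-gon are counted by C_{m−2}; with m = 16 this is C_14.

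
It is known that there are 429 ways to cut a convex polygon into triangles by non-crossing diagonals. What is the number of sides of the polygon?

Triangulations of a convex m-gon are counted by C_{m−2}. The Catalan number equal to 429 is C_7.
So m − 2 = 7, giving m = 9 sides.

9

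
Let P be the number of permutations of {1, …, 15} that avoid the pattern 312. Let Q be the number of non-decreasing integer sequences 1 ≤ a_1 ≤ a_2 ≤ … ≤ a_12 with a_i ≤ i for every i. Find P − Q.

9486833

Permutations of [n] avoiding any single length-3 pattern are counted by C_n; here n = 15. So P = C_15 = 9694845.
Such sub-staircase sequences of length n are counted by C_n; here n = 12. So Q = C_12 = 208012.
P − Q = 9694845 − 208012 = 9486833.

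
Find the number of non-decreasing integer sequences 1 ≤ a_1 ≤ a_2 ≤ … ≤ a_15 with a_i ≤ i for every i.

9694845

Such sub-staircase sequences of length n are counted by C_n; here n = 15.
C_15 = C(30,15)/16 = 155117520/16 = 9694845.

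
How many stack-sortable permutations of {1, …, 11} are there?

58786

Stack-sortable permutations are exactly the 231-avoiding ones, counted by C_n; here n = 11.
C_11 = 58786.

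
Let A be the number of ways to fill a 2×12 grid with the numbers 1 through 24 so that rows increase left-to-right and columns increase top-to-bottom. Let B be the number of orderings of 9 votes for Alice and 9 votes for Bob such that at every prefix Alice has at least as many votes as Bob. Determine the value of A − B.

203150

Standard Young tableaux of shape 2×n are counted by C_n; here n = 12. So A = C_12 = 208012.
Ballot sequences with n votes each where one side never trails are Dyck words, counted by C_n; here n = 9. So B = C_9 = 4862.
A − B = 208012 − 4862 = 203150.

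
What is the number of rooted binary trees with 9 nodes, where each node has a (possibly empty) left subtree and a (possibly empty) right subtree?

Rooted binary trees with 9 nodes (each child slot possibly empty) number C_9.
C_9 = C(18,9)/10 = 48620/10 = 4862.

4862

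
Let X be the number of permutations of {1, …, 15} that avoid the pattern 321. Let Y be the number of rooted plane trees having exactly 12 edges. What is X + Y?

9902857

For any fixed pattern of length 3, the pattern-avoiding permutations of [15] number C_15. So X = C_15 = 9694845.
Rooted ordered trees with n edges are counted by C_n; here n = 12. So Y = C_12 = 208012.
X + Y = 9694845 + 208012 = 9902857.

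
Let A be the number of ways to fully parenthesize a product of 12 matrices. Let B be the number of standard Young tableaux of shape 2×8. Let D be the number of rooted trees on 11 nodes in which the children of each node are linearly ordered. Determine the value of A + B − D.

Ways to associate a product of 12 factors correspond to binary trees on 12 leaves, so the count is C_11. So A = C_11 = 58786.
Standard Young tableaux of shape 2×n are counted by C_n; here n = 8. So B = C_8 = 1430.
Rooted ordered (plane) trees on m nodes have m−1 edges and are counted by C_{m−1}; m = 11 gives C_10. So D = C_10 = 16796.
A + B − D = 58786 + 1430 − 16796 = 43420.

43420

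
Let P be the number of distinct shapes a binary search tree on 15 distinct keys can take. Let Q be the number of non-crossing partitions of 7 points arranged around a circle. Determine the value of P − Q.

9694416

There are C_n binary search tree shapes on n keys; with n = 15 that is C_15. So P = C_15 = 9694845.
Non-crossing partitions of an n-element set are counted by C_n; here n = 7. So Q = C_7 = 429.
P − Q = 9694845 − 429 = 9694416.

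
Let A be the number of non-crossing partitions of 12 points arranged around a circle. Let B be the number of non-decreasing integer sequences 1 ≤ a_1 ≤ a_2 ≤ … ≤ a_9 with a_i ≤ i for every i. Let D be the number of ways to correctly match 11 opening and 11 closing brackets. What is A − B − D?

Non-crossing partitions of an n-element set are counted by C_n; here n = 12. So A = C_12 = 208012.
Weakly increasing sequences with a_i ≤ i biject with Dyck paths of semilength 9, so there are C_9. So B = C_9 = 4862.
A balanced arrangement of 11 bracket pairs is a Dyck word of semilength 11, so the count is C_11. So D = C_11 = 58786.
A − B − D = 208012 − 4862 − 58786 = 144364.

144364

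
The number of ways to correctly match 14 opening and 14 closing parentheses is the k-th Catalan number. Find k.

A balanced arrangement of 14 bracket pairs is a Dyck word of semilength 14, so the count is C_14.

14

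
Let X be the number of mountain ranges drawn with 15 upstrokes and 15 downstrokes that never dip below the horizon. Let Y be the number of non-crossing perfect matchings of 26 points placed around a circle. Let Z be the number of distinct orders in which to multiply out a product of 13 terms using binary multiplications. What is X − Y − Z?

Dyck paths of semilength n (length 2n) are counted by C_n; here n = 15. So X = C_15 = 9694845.
Non-crossing perfect matchings of 2n points on a circle are counted by C_n; with 26 points, n = 13. So Y = C_13 = 742900.
Ways to associate a product of 13 factors correspond to binary trees on 13 leaves, so the count is C_12. So Z = C_12 = 208012.
X − Y − Z = 9694845 − 742900 − 208012 = 8743933.

8743933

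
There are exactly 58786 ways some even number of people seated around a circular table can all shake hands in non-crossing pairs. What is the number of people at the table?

22

Non-crossing handshake pairings of 2n people are counted by C_n, and C_11 = 58786.
So n = 11, and there are 2n = 22 people.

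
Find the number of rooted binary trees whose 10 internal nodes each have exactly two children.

16796

The number of full binary trees on 10 internal nodes is the Catalan number C_10.
C_10 = 16796.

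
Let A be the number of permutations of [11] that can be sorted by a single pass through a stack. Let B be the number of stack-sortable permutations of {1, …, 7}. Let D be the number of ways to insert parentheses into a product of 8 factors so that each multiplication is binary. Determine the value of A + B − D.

Stack-sortable permutations are exactly the 231-avoiding ones, counted by C_n; here n = 11. So A = C_11 = 58786.
Stack-sortable permutations are exactly the 231-avoiding ones, counted by C_n; here n = 7. So B = C_7 = 429.
Ways to associate a product of 8 factors correspond to binary trees on 8 leaves, so the count is C_7. So D = C_7 = 429.
A + B − D = 58786 + 429 − 429 = 58786.

58786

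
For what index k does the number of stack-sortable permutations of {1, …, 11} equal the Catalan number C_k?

11

By Knuth's characterisation, the stack-sortable permutations of length 11 are the 231-avoiders, numbering C_11.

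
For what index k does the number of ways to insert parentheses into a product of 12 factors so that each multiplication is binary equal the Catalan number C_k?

Bracketing 12 factors into binary products is counted by C_{12−1} = C_11.

11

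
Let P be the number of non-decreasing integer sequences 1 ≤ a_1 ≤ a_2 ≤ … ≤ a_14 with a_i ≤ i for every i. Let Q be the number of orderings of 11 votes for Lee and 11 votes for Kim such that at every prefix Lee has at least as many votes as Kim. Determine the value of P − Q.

2615654

Such sub-staircase sequences of length n are counted by C_n; here n = 14. So P = C_14 = 2674440.
Ballot sequences with n votes each where one side never trails are Dyck words, counted by C_n; here n = 11. So Q = C_11 = 58786.
P − Q = 2674440 − 58786 = 2615654.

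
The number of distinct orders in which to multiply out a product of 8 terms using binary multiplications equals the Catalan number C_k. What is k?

7

Ways to associate a product of 8 factors correspond to binary trees on 8 leaves, so the count is C_7.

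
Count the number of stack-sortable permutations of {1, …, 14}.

By Knuth's characterisation, the stack-sortable permutations of length 14 are the 231-avoiders, numbering C_14.
C_14 = C(28,14)/15 = 40116600/15 = 2674440.

2674440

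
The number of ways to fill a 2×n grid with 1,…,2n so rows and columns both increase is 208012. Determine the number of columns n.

12

Standard Young tableaux of shape 2×n are counted by C_n; 208012 = C_12.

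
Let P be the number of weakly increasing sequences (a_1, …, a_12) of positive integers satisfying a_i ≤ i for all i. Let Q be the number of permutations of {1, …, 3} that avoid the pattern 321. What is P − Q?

Such sub-staircase sequences of length n are counted by C_n; here n = 12. So P = C_12 = 208012.
Permutations of [n] avoiding any single length-3 pattern are counted by C_n; here n = 3. So Q = C_3 = 5.
P − Q = 208012 − 5 = 208007.

208007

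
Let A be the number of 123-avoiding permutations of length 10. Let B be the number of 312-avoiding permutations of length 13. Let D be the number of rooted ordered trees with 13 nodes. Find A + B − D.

For any fixed pattern of length 3, the pattern-avoiding permutations of [10] number C_10. So A = C_10 = 16796.
Permutations of [n] avoiding any single length-3 pattern are counted by C_n; here n = 13. So B = C_13 = 742900.
Rooted ordered (plane) trees on m nodes have m−1 edges and are counted by C_{m−1}; m = 13 gives C_12. So D = C_12 = 208012.
A + B − D = 16796 + 742900 − 208012 = 551684.

551684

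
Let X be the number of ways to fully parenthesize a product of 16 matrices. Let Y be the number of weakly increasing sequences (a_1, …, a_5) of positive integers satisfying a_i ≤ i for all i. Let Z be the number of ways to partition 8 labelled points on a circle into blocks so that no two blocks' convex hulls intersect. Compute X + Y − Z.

9693457

Bracketing 16 factors into binary products is counted by C_{16−1} = C_15. So X = C_15 = 9694845.
Such sub-staircase sequences of length n are counted by C_n; here n = 5. So Y = C_5 = 42.
Non-crossing partitions of an n-element set are counted by C_n; here n = 8. So Z = C_8 = 1430.
X + Y − Z = 9694845 + 42 − 1430 = 9693457.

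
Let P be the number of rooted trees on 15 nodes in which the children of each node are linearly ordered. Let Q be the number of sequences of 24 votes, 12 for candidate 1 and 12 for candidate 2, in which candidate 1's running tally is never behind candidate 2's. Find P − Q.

2466428

Rooted ordered (plane) trees on m nodes have m−1 edges and are counted by C_{m−1}; m = 15 gives C_14. So P = C_14 = 2674440.
Reading a vote for the leader as '(' and for the other as ')' turns such a sequence into a balanced string of 12 pairs, so the count is C_12. So Q = C_12 = 208012.
P − Q = 2674440 − 208012 = 2466428.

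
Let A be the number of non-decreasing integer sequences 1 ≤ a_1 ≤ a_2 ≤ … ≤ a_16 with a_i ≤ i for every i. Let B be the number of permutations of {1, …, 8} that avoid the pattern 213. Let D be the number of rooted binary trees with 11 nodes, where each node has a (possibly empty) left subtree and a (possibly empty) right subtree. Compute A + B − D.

35300314

Such sub-staircase sequences of length n are counted by C_n; here n = 16. So A = C_16 = 35357670.
For any fixed pattern of length 3, the pattern-avoiding permutations of [8] number C_8. So B = C_8 = 1430.
Binary trees (left/right distinguished) on n nodes are counted by C_n; here n = 11. So D = C_11 = 58786.
A + B − D = 35357670 + 1430 − 58786 = 35300314.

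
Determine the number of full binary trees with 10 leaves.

4862

Full binary trees with 10 leaves have 10−1 = 9 internal nodes, so there are C_9 of them.
C_9 = C_8 · 2(2·8+1)/(8+2) = 1430 · 34/10 = 4862.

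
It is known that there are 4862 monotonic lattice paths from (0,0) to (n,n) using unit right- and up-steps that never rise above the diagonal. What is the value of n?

Such diagonal-avoiding paths in an n×n grid are counted by C_n; 4862 = C_9.

9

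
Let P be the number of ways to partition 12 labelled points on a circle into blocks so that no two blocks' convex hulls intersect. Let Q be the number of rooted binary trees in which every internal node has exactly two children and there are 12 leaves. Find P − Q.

Non-crossing partitions of an n-element set are counted by C_n; here n = 12. So P = C_12 = 208012.
Full binary trees with 12 leaves have 12−1 = 11 internal nodes, so there are C_11 of them. So Q = C_11 = 58786.
P − Q = 208012 − 58786 = 149226.

149226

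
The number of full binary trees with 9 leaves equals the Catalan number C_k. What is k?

8

Full binary trees with 9 leaves have 9−1 = 8 internal nodes, so there are C_8 of them.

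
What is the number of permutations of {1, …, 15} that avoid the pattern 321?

9694845

For any fixed pattern of length 3, the pattern-avoiding permutations of [15] number C_15.
C_15 = C(30,15)/16 = 155117520/16 = 9694845.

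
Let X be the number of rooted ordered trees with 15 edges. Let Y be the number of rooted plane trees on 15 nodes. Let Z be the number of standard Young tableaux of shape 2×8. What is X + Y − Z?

12367855

A rooted plane tree with 15 edges has 16 nodes, and the count is C_15. So X = C_15 = 9694845.
A rooted plane tree on 15 nodes has 14 edges, and such trees are counted by C_14. So Y = C_14 = 2674440.
By the hook-length formula (or a Dyck-path bijection), SYT of shape 2×8 number C_8. So Z = C_8 = 1430.
X + Y − Z = 9694845 + 2674440 − 1430 = 12367855.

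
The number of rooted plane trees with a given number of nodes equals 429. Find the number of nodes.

Rooted ordered trees on m nodes are counted by C_{m−1}; 429 = C_7.
So the index is 7, and the number of nodes is 7 + 1 = 8.

8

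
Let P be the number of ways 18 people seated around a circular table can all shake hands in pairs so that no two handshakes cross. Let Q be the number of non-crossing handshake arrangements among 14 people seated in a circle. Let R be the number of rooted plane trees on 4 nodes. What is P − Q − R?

Non-crossing handshake pairings of 2n people are counted by C_n; 18 people gives n = 9. So P = C_9 = 4862.
Non-crossing handshake pairings of 2n people are counted by C_n; 14 people gives n = 7. So Q = C_7 = 429.
A rooted plane tree on 4 nodes has 3 edges, and such trees are counted by C_3. So R = C_3 = 5.
P − Q − R = 4862 − 429 − 5 = 4428.

4428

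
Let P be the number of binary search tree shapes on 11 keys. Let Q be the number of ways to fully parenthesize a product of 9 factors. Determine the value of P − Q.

Rooted binary trees with 11 nodes (each child slot possibly empty) number C_11. So P = C_11 = 58786.
Ways to associate a product of 9 factors correspond to binary trees on 9 leaves, so the count is C_8. So Q = C_8 = 1430.
P − Q = 58786 − 1430 = 57356.

57356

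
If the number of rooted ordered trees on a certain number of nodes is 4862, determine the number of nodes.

Rooted ordered trees on m nodes are counted by C_{m−1}; 4862 = C_9.
So the index is 9, and the number of nodes is 9 + 1 = 10.

10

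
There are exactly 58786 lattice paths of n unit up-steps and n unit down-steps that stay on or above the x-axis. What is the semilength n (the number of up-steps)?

11

Dyck paths of semilength n are counted by C_n. The Catalan number equal to 58786 is C_11.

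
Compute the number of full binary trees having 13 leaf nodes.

A full binary tree with L leaves has L−1 internal nodes and is counted by C_{L−1}; L = 13 gives C_12.
C_12 = 208012.

208012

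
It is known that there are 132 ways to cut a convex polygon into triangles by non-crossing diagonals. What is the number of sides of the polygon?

8

Triangulations of a convex m-gon are counted by C_{m−2}, and C_6 = 132.
So m − 2 = 6, giving m = 8 sides.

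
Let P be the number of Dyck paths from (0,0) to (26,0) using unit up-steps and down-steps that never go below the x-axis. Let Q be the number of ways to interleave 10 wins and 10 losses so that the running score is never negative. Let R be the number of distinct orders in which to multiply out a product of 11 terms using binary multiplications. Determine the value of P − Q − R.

709308

Paths of 13 up- and 13 down-steps that never dip below the axis are Dyck paths; their count is C_13. So P = C_13 = 742900.
Ballot sequences with n votes each where one side never trails are Dyck words, counted by C_n; here n = 10. So Q = C_10 = 16796.
Bracketing 11 factors into binary products is counted by C_{11−1} = C_10. So R = C_10 = 16796.
P − Q − R = 742900 − 16796 − 16796 = 709308.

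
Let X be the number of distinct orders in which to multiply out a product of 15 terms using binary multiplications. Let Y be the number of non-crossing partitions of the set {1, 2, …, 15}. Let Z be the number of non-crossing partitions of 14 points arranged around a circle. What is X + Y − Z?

9694845

Bracketing 15 factors into binary products is counted by C_{15−1} = C_14. So X = C_14 = 2674440.
The non-crossing partitions of [15] form a lattice of size C_15. So Y = C_15 = 9694845.
The non-crossing partitions of [14] form a lattice of size C_14. So Z = C_14 = 2674440.
X + Y − Z = 2674440 + 9694845 − 2674440 = 9694845.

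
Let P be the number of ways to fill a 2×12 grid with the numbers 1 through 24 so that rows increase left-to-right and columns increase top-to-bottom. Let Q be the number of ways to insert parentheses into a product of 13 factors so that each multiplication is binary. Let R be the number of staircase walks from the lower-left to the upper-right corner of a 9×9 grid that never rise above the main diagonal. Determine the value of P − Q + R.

By the hook-length formula (or a Dyck-path bijection), SYT of shape 2×12 number C_12. So P = C_12 = 208012.
Bracketing 13 factors into binary products is counted by C_{13−1} = C_12. So Q = C_12 = 208012.
Sub-diagonal monotone paths from (0,0) to (9,9) biject with Dyck paths of semilength 9, giving C_9. So R = C_9 = 4862.
P − Q + R = 208012 − 208012 + 4862 = 4862.

4862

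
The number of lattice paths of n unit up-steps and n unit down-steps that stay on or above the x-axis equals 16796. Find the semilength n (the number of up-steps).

10

Dyck paths of semilength n are counted by C_n. Since C_10 = 16796, the index is 10.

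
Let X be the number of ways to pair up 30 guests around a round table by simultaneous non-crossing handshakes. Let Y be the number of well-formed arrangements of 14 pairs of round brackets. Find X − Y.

7020405

Non-crossing handshake pairings of 2n people are counted by C_n; 30 people gives n = 15. So X = C_15 = 9694845.
Balanced strings of n pairs of brackets are counted by C_n; here n = 14. So Y = C_14 = 2674440.
X − Y = 9694845 − 2674440 = 7020405.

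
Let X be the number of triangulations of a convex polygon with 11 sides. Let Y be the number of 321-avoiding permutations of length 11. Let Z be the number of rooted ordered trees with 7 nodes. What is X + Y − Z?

63516

A convex 11-gon is triangulated into 9 triangles, and the number of such triangulations is the Catalan number C_{11−2} = C_9. So X = C_9 = 4862.
Permutations of [n] avoiding any single length-3 pattern are counted by C_n; here n = 11. So Y = C_11 = 58786.
A rooted plane tree on 7 nodes has 6 edges, and such trees are counted by C_6. So Z = C_6 = 132.
X + Y − Z = 4862 + 58786 − 132 = 63516.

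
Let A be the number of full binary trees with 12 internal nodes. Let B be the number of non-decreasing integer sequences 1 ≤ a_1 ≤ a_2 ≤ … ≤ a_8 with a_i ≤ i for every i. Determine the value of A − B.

Full binary trees with n internal nodes are counted by C_n; here n = 12. So A = C_12 = 208012.
Weakly increasing sequences with a_i ≤ i biject with Dyck paths of semilength 8, so there are C_8. So B = C_8 = 1430.
A − B = 208012 − 1430 = 206582.

206582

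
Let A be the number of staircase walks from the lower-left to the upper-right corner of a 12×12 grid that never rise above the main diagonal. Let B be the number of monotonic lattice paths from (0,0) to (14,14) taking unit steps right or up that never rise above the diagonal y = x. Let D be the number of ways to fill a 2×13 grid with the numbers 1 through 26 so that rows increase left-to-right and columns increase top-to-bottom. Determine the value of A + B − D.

2139552

Sub-diagonal monotone paths from (0,0) to (12,12) biject with Dyck paths of semilength 12, giving C_12. So A = C_12 = 208012.
Monotone paths in an n×n grid that stay weakly below the diagonal are counted by C_n; here n = 14. So B = C_14 = 2674440.
By the hook-length formula (or a Dyck-path bijection), SYT of shape 2×13 number C_13. So D = C_13 = 742900.
A + B − D = 208012 + 2674440 − 742900 = 2139552.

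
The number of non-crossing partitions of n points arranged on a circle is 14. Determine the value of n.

Non-crossing partitions of [n] are counted by C_n. Since C_4 = 14, the index is 4.

4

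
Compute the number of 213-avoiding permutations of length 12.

208012

For any fixed pattern of length 3, the pattern-avoiding permutations of [12] number C_12.
C_12 = C_11 · 2(2·11+1)/(11+2) = 58786 · 46/13 = 208012.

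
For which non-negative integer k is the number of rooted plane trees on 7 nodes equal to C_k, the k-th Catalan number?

Rooted ordered (plane) trees on m nodes have m−1 edges and are counted by C_{m−1}; m = 7 gives C_6.

6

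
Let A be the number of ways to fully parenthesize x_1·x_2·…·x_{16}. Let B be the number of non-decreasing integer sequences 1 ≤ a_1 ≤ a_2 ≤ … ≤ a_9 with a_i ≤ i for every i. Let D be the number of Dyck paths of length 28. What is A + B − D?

7025267

Ways to associate a product of 16 factors correspond to binary trees on 16 leaves, so the count is C_15. So A = C_15 = 9694845.
Such sub-staircase sequences of length n are counted by C_n; here n = 9. So B = C_9 = 4862.
Paths of 14 up- and 14 down-steps that never dip below the axis are Dyck paths; their count is C_14. So D = C_14 = 2674440.
A + B − D = 9694845 + 4862 − 2674440 = 7025267.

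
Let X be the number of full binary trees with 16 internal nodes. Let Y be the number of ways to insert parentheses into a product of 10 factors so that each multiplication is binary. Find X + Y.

Full binary trees with n internal nodes are counted by C_n; here n = 16. So X = C_16 = 35357670.
Bracketing 10 factors into binary products is counted by C_{10−1} = C_9. So Y = C_9 = 4862.
X + Y = 35357670 + 4862 = 35362532.

35362532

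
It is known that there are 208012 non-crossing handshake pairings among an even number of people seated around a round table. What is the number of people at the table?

24

Non-crossing handshake pairings of 2n people are counted by C_n; 208012 = C_12.
So n = 12, and there are 2n = 24 people.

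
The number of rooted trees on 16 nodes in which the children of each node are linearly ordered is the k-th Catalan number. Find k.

15

Rooted ordered (plane) trees on m nodes have m−1 edges and are counted by C_{m−1}; m = 16 gives C_15.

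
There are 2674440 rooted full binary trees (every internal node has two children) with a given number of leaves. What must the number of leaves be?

15

Full binary trees with L leaves are counted by C_{L−1}; 2674440 = C_14.
So the index is 14, and the number of leaves is 14 + 1 = 15.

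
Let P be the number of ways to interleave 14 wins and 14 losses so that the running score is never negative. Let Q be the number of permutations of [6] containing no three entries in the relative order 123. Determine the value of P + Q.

Ballot sequences with n votes each where one side never trails are Dyck words, counted by C_n; here n = 14. So P = C_14 = 2674440.
For any fixed pattern of length 3, the pattern-avoiding permutations of [6] number C_6. So Q = C_6 = 132.
P + Q = 2674440 + 132 = 2674572.

2674572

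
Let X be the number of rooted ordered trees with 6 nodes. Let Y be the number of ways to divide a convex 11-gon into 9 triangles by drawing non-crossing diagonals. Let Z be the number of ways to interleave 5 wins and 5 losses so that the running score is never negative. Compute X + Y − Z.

4862

A rooted plane tree on 6 nodes has 5 edges, and such trees are counted by C_5. So X = C_5 = 42.
The number of triangulations of an 11-gon is the Catalan number C_9 (index = sides − 2). So Y = C_9 = 4862.
Reading a vote for the leader as '(' and for the other as ')' turns such a sequence into a balanced string of 5 pairs, so the count is C_5. So Z = C_5 = 42.
X + Y − Z = 42 + 4862 − 42 = 4862.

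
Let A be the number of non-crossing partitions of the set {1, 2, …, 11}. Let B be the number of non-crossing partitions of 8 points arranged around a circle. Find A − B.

57356

The non-crossing partitions of [11] form a lattice of size C_11. So A = C_11 = 58786.
Non-crossing partitions of an n-element set are counted by C_n; here n = 8. So B = C_8 = 1430.
A − B = 58786 − 1430 = 57356.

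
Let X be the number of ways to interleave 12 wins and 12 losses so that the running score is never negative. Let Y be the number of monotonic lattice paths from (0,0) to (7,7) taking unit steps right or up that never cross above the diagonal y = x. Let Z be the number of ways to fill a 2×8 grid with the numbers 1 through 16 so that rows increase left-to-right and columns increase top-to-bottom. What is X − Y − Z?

206153

Ballot sequences with n votes each where one side never trails are Dyck words, counted by C_n; here n = 12. So X = C_12 = 208012.
Sub-diagonal monotone paths from (0,0) to (7,7) biject with Dyck paths of semilength 7, giving C_7. So Y = C_7 = 429.
Standard Young tableaux of shape 2×n are counted by C_n; here n = 8. So Z = C_8 = 1430.
X − Y − Z = 208012 − 429 − 1430 = 206153.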